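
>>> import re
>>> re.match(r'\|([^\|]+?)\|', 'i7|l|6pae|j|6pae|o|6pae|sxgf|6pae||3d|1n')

None

With `match`, the pattern is implicitly anchored at the beginning.
Here the pattern fails at index 0, so the call returns None.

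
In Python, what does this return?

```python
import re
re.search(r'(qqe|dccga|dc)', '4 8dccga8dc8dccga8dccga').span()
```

(3, 8)

Alternation tries branches left to right and keeps the first one that lets the overall match succeed at that position.
Unlike `match`, `search` isn't anchored — it looks for the pattern anywhere in the string.
The match spans [3:8] → 'dccga'.
Captured: group 1 = 'dccga'.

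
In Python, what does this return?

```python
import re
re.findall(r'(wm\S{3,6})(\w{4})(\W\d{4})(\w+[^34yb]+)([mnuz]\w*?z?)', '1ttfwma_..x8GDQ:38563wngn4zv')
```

[('wma_..x', '8GDQ', ':3856', '3wng', 'n')]

With the lazy modifier that quantifier settles for the fewest repetitions that let the rest of the pattern succeed (the atoms after it are unaffected and can still be greedy).
Multiple groups make `findall` return tuples — one 5-tuple for the one match.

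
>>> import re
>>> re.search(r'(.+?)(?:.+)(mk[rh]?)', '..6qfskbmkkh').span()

(0, 10)

The pattern matches one or more of any character (lazy) (captured); then one or more of any character (non-capturing group); then the literal 'mk', then optionally one of [rh] (captured).
`search` walks the string left to right and returns the first match it finds.
The match spans [0:10] → '..6qfskbmk'.
Captured: group 1 = '.', group 2 = 'mk'.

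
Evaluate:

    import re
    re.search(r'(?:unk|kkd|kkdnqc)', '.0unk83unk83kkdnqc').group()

The match spans [2:5] → 'unk'.

'unk'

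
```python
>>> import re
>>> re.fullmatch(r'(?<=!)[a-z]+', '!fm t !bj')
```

None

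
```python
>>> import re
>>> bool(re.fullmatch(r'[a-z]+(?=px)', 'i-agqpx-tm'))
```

The `(?=…)`/`(?<=…)` assertion just peeks at neighbouring text; it doesn't advance the match position.
`re.fullmatch` requires the pattern to consume the entire string.
Here the pattern can't cover the whole string, so the call returns None, and `bool(None)` is False.

False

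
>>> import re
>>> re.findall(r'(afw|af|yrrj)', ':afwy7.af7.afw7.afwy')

['afw', 'af', 'afw', 'afw']

The regex engine tests alternatives in the order written; an earlier branch that matches wins even if a later one would match more.
Scanning left to right: at [1:4] match 'afw', group 1 = 'afw'; at [7:9] match 'af', group 1 = 'af'; at [11:14] match 'afw', group 1 = 'afw'; at [16:19] match 'afw', group 1 = 'afw'.
With a single group, `findall` returns only what that group captured — 4 items.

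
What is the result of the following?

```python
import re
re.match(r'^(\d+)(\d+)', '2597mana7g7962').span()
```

(0, 4)

Pattern: anchored at the start of the string; then one or more of a digit (captured); then one or more of a digit (captured).
`re.match` only tries the pattern at the start of the string.
The match spans [0:4] → '2597'.
Captured: group 1 = '259', group 2 = '7'.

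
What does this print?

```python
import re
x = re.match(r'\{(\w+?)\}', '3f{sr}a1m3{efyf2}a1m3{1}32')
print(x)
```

None

`re.match` won't scan ahead — the pattern has to work from the very first character.
Here position 0 doesn't satisfy it, so the call returns None.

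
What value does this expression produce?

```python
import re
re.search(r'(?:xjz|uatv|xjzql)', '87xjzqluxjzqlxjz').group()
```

The regex engine tests alternatives in the order written; an earlier branch that matches wins even if a later one would match more.
The match spans [2:5] → 'xjz'.

'xjz'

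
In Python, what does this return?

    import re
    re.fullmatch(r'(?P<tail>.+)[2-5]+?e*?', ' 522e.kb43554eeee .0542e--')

Pattern: one or more of any character (captured as 'tail'); then one or more of a character in [2-5] (lazy); then zero or more of a literal 'e' (lazy).
`fullmatch` succeeds only if the pattern covers the string from start to end.
Here the string isn't matched end-to-end, so the call returns None.

None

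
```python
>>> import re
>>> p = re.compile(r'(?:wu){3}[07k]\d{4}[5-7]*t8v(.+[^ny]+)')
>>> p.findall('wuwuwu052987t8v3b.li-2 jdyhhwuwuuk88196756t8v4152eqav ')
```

`findall` collects group 1 from the one match (1 total).

['3b.li-2 jdyhhwuwuuk88196756t8v4152eqav ']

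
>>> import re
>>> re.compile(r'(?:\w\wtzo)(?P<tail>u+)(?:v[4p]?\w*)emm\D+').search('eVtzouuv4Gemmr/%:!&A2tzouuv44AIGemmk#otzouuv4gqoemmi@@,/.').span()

The match spans [0:20] → 'eVtzouuv4Gemmr/%:!&A'.

(0, 20)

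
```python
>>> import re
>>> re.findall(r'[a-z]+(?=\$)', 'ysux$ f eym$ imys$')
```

['ysux', 'eym', 'imys']

Lookahead/lookbehind check context without consuming it, so the matched span excludes the asserted characters.
Matches: at [0:4] → 'ysux'; at [8:11] → 'eym'; at [13:17] → 'imys'.
Since nothing is captured, `findall` lists the 3 matched substrings directly.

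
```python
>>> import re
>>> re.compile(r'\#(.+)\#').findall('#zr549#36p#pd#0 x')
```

Scanning left to right: at [0:14] match '#zr549#36p#pd#', group 1 = 'zr549#36p#pd'.
With a single group, `findall` returns only what that group captured — 1 item.

['zr549#36p#pd']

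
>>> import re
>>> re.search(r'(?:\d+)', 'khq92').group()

The pattern matches one or more of a digit (non-capturing group).
`search` walks the string left to right and returns the first match it finds.
The match spans [3:5] → '92'.

'92'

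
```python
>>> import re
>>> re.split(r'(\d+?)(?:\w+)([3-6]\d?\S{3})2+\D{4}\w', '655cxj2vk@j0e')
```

['', '6', '5cxj', 'e']

The pattern matches one or more of a digit (lazy) (captured); then one or more of a word character (non-capturing group); then a character in [3-6], then optionally a digit, then exactly 3 of a non-whitespace character (captured); then one or more of the literal '2', then exactly 4 of a non-digit, then a word character.
Matches to split on: at [0:12] → '655cxj2vk@j0'.
Because the pattern has a capturing group, `split` also inserts each captured text between the pieces.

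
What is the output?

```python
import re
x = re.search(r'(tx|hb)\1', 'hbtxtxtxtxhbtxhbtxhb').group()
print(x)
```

txtx

The backreference `\1` re-matches whatever the first group consumed, character for character.
The match spans [2:6] → 'txtx'.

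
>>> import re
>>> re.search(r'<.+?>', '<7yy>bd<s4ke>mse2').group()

A `+?`/`*?`/`{m,n}?` starts at its minimum and grows only as far as needed for what follows to match.
`re.search` scans for the first position where the pattern succeeds.
The match spans [0:5] → '<7yy>'.

'<7yy>'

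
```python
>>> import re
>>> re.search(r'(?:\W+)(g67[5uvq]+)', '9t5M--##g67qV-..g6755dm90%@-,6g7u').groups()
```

The match spans [4:12] → '--##g67q'.
Captured: group 1 = 'g67q'.

('g67q',)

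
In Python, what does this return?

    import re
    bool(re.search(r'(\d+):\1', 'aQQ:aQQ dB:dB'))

`\1` has to match the exact text group 1 already captured.
`search` walks the string left to right and returns the first match it finds.
Here no position works, so the call returns None, and `bool(None)` is False.

False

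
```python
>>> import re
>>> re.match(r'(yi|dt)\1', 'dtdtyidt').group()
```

'dtdt'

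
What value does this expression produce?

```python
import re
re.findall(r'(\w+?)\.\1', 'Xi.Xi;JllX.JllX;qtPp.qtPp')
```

`\1` has to match the exact text group 1 already captured.
One capturing group, so `findall` returns just the captured substring from each match — 3 in all.

['Xi', 'JllX', 'qtPp']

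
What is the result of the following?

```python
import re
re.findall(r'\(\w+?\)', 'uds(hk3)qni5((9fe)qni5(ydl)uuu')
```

['(hk3)', '(9fe)', '(ydl)']

Walking the string: at [3:8] → '(hk3)'; at [13:18] → '(9fe)'; at [22:27] → '(ydl)'.
With no groups in the pattern, `findall` gives back each whole match — 3 here.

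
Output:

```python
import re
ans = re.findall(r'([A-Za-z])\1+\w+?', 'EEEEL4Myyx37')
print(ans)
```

['E', 'y']

`\1` has to match the exact text group 1 already captured.
Scanning left to right: at [0:5] match 'EEEEL', group 1 = 'E'; at [7:10] match 'yyx', group 1 = 'y'.
Because there's exactly one group, `findall` drops the full match and keeps group 1 from each hit.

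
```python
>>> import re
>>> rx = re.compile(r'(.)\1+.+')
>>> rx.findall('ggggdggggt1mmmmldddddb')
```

A backreference is literal: `\1` must see the identical characters the first group matched.
`findall` collects group 1 from the one match (1 total).

['g']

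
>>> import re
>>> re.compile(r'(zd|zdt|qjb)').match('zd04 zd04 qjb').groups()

('zd',)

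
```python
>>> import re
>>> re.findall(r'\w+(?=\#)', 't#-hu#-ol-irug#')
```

The `(?=…)`/`(?<=…)` assertion just peeks at neighbouring text; it doesn't advance the match position.
Since nothing is captured, `findall` lists the 3 matched substrings directly.

['t', 'hu', 'irug']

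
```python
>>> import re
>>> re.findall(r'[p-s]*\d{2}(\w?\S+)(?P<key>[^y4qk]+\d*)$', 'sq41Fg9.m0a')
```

[('Fg9.m0', 'a')]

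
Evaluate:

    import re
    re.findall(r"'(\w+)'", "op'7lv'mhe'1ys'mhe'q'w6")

['7lv', '1ys', 'q']

With a single group, `findall` returns only what that group captured — 3 items.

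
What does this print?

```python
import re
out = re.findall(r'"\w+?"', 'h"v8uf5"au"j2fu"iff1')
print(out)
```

['"v8uf5"', '"j2fu"']

No capturing groups, so `findall` returns the 2 full match strings.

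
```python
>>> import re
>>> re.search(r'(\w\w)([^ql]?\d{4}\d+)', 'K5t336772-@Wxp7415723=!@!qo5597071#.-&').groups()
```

The match spans [0:9] → 'K5t336772'.
Captured: group 1 = 'K5', group 2 = 't336772'.

('K5', 't336772')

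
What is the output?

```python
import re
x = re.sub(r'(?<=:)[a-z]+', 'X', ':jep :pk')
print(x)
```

Lookahead/lookbehind check context without consuming it, so the matched span excludes the asserted characters.
Each match is replaced by 'X'.

:X :X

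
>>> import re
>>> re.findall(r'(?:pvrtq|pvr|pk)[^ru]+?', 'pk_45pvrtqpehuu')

['pk_', 'pvrtqp']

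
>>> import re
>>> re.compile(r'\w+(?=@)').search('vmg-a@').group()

The lookaround is zero-width — it requires the adjacent text to match without consuming it, so the asserted text isn't part of the match.
The match spans [4:5] → 'a'.

'a'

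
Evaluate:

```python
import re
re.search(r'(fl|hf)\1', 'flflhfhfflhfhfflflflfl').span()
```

After group 1 captures some text, `\1` only succeeds where that same text appears again.
The match spans [0:4] → 'flfl'.

(0, 4)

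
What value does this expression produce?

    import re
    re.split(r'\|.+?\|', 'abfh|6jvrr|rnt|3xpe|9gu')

['abfh', 'rnt', '9gu']

The `?` after the quantifier makes it lazy — it takes as little as possible before letting the rest of the pattern try.
`split` removes every match and returns the 3 fragments in between.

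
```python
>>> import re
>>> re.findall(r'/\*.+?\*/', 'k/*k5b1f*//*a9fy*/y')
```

Because the quantifier is non-greedy, it stops expanding at the earliest point where the rest of the pattern can succeed.
No capturing groups, so `findall` returns the 2 full match strings.

['/*k5b1f*/', '/*a9fy*/']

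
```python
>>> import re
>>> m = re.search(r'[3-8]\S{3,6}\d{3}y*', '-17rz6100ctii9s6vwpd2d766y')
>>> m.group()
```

Pattern: a character in [3-8]; then 3 to 6 of a non-whitespace character; then exactly 3 of a digit, then zero or more of the literal 'y'.
Unlike `match`, `search` isn't anchored — it looks for the pattern anywhere in the string.
The match spans [2:9] → '7rz6100'.

'7rz6100'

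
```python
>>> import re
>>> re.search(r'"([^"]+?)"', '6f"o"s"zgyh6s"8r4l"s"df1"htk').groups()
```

`re.search` tries every starting position until one works.
The match spans [2:5] → '"o"'.
Captured: group 1 = 'o'.

('o',)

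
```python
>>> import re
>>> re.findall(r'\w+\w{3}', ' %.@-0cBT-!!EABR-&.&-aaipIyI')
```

['0cBT', 'EABR', 'aaipIyI']

This matches one or more of a word character; then exactly 3 of a word character.
Since nothing is captured, `findall` lists the 3 matched substrings directly.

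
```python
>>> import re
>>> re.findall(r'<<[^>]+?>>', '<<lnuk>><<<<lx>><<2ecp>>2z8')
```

Scanning left to right: at [0:8] → '<<lnuk>>'; at [8:16] → '<<<<lx>>'; at [16:24] → '<<2ecp>>'.
No capturing groups, so `findall` returns the 3 full match strings.

['<<lnuk>>', '<<<<lx>>', '<<2ecp>>']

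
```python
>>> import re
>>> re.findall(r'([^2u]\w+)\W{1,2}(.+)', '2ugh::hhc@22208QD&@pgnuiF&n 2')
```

[('gh', 'hhc@22208QD&@pgnuiF&n 2')]

`findall` packs the 2 group values into a tuple for every match.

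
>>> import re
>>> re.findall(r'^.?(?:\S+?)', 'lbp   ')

The pattern matches anchored at the start of the string; then optionally any character; then one or more of a non-whitespace character (lazy) (non-capturing group).
Scanning left to right: at [0:2] → 'lb'.
No capturing groups, so `findall` returns the 1 full match string.

['lb']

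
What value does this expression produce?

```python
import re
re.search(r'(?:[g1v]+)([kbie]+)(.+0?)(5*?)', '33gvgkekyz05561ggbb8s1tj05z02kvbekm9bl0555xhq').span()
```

(2, 45)

This matches one or more of one of [g1v] (non-capturing group); then one or more of one of [kbie] (captured); then one or more of any character, then optionally the literal '0' (captured); then zero or more of a literal '5' (lazy) (captured).
Unlike `match`, `search` isn't anchored — it looks for the pattern anywhere in the string.
The match spans [2:45] → 'gvgkekyz05561ggbb8s1tj05z02kvbekm9bl0555xhq'.
Captured: group 1 = 'kek', group 2 = 'yz05561ggbb8s1tj05z02kvbekm9bl0555xhq', group 3 = ''.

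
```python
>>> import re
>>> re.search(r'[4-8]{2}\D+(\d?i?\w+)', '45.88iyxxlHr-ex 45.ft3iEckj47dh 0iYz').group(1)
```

'88iyxxlHr'

Pattern: exactly 2 of a character in [4-8], then one or more of a non-digit; then optionally a digit, then optionally the literal 'i', then one or more of a word character (captured).
`re.search` tries every starting position until one works.
The match spans [0:12] → '45.88iyxxlHr'.
Captured: group 1 = '88iyxxlHr'.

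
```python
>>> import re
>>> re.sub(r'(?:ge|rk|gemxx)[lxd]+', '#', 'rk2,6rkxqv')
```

'rk2,6#qv'

Matches: at [5:8] → 'rkx'.
Every occurrence is swapped for '#'.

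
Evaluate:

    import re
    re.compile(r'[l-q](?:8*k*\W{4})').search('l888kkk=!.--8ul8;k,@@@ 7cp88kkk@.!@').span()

The pattern matches a character in [l-q]; then zero or more of a literal '8', then zero or more of the literal 'k', then exactly 4 of a non-word character (non-capturing group).
The match spans [0:11] → 'l888kkk=!.-'.

(0, 11)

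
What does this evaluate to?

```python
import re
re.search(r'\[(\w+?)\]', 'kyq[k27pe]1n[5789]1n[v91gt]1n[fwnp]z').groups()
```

('k27pe',)

The match spans [3:10] → '[k27pe]'.
Captured: group 1 = 'k27pe'.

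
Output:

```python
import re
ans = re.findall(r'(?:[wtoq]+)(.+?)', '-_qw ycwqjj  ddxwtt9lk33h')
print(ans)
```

[' ', 'j', '9']

With a single group, `findall` returns only what that group captured — 3 items.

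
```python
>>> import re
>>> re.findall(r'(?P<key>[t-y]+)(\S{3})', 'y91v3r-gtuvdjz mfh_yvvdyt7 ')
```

[('y', '91v'), ('tuv', 'djz'), ('yvv', 'dyt')]

Pattern: one or more of a character in [t-y] (captured as 'key'); then exactly 3 of a non-whitespace character (captured).
Scanning left to right: at [0:4] match 'y91v', groups = ('y', '91v'); at [8:14] match 'tuvdjz', groups = ('tuv', 'djz'); at [19:25] match 'yvvdyt', groups = ('yvv', 'dyt').
2 groups means each result is a tuple of 2 captured strings — 3 here.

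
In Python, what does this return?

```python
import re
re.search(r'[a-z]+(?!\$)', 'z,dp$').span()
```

(0, 1)

`(?!…)`/`(?<!…)` only lets a position through if the neighbouring text does NOT match; no characters are consumed.
`search` walks the string left to right and returns the first match it finds.
The match spans [0:1] → 'z'.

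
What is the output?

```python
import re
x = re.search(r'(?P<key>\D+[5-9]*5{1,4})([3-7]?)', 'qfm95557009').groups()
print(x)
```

('qfm9555', '7')

Pattern: one or more of a non-digit, then zero or more of a character in [5-9], then 1 to 4 of the literal '5' (captured as 'key'); then optionally a character in [3-7] (captured).
`re.search` tries every starting position until one works.
The match spans [0:8] → 'qfm95557'.
Captured: group 1 = 'qfm9555', group 2 = '7'.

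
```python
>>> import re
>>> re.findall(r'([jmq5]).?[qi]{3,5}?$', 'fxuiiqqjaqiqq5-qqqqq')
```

The pattern matches one of [jmq5] (captured); then optionally any character, then 3 to 5 of one of [qi] (lazy); then anchored at the end.
Scanning left to right: at [13:20] match '5-qqqqq', group 1 = '5'.
With a single group, `findall` returns only what that group captured — 1 item.

['5']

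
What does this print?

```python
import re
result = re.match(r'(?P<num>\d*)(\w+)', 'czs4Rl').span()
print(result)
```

(0, 6)

`re.match` only tries the pattern at the start of the string.
The match spans [0:6] → 'czs4Rl'.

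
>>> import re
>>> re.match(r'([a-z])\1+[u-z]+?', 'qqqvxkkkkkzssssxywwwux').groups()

('q',)

The match spans [0:4] → 'qqqv'.
Captured: group 1 = 'q'.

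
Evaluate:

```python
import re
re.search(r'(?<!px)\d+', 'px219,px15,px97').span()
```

The negative lookaround is zero-width — it rules out positions where the adjacent text would match, without consuming anything.
The match spans [3:5] → '19'.

(3, 5)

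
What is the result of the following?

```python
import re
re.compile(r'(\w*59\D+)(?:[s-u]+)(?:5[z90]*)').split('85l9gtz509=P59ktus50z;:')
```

['85l9gtz509=', 'P59ktu', ';:']

This matches zero or more of a word character, then the literal '59', then one or more of a non-digit (captured); then one or more of a character in [s-u] (non-capturing group); then the literal '5', then zero or more of one of [z90] (non-capturing group).
Matches to split on: at [11:21] → 'P59ktus50z'.
The group in the pattern means `split` returns the separators' captures alongside the pieces.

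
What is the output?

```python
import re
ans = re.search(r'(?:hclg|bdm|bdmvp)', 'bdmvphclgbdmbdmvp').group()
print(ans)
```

bdm

The regex engine tests alternatives in the order written; an earlier branch that matches wins even if a later one would match more.
Unlike `match`, `search` isn't anchored — it looks for the pattern anywhere in the string.
The match spans [0:3] → 'bdm'.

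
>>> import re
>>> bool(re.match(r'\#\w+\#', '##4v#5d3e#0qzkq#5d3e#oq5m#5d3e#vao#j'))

False

`re.match` won't scan ahead — the pattern has to work from the very first character.
Here the string doesn't start with a match, so the call returns None, and `bool(None)` is False.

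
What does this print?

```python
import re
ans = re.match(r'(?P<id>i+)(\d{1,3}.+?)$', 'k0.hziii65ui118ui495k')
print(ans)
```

`re.match` won't scan ahead — the pattern has to work from the very first character.
Here the string doesn't start with a match, so the call returns None.

None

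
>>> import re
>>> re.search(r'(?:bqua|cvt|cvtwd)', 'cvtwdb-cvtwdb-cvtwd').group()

'cvt'

Branches in `(...|...)` are attempted left-to-right; the first branch that allows the whole pattern to succeed is taken.
The match spans [0:3] → 'cvt'.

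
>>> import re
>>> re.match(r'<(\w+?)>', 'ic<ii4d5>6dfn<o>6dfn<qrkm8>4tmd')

None

`match` is anchored at position 0; if the pattern doesn't fit there, it returns None.
Here the string doesn't start with a match, so the call returns None.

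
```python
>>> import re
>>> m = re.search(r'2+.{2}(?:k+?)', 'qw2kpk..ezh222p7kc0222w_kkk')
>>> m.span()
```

(2, 6)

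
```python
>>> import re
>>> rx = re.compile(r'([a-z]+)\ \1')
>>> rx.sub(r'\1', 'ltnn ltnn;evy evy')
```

'ltnn;evy'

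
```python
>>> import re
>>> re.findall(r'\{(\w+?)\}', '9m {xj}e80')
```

['xj']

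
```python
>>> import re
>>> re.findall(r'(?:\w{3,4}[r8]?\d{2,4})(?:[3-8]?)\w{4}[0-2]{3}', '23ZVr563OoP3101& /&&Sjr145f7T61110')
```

['23ZVr563OoP3101', 'Sjr145f7T6111']

This matches 3 to 4 of a word character, then optionally one of [r8], then 2 to 4 of a digit (non-capturing group); then optionally a character in [3-8] (non-capturing group); then exactly 4 of a word character, then exactly 3 of a character in [0-2].
Matches: at [0:15] → '23ZVr563OoP3101'; at [20:33] → 'Sjr145f7T6111'.
No capturing groups, so `findall` returns the 2 full match strings.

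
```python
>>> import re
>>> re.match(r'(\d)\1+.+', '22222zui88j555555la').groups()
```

('2',)

The match spans [0:19] → '22222zui88j555555la'.
Captured: group 1 = '2'.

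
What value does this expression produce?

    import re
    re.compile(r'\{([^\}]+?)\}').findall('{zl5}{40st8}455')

['zl5', '40st8']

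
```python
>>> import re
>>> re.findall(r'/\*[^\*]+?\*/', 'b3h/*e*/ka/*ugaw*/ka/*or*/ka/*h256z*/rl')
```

Scanning left to right: at [3:8] → '/*e*/'; at [10:18] → '/*ugaw*/'; at [20:26] → '/*or*/'; at [28:37] → '/*h256z*/'.
No capturing groups, so `findall` returns the 4 full match strings.

['/*e*/', '/*ugaw*/', '/*or*/', '/*h256z*/']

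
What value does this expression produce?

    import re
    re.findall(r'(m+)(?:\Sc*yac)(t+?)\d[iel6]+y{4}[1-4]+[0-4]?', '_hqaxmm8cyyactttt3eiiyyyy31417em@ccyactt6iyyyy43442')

[('m', 'tt')]

Pattern: one or more of a literal 'm' (captured); then a non-whitespace character, then zero or more of a literal 'c', then the literal 'yac' (non-capturing group); then one or more of a literal 't' (lazy) (captured); then a digit, then one or more of one of [iel6]; then exactly 4 of the literal 'y', then one or more of a character in [1-4]; then optionally a character in [0-4].
Multiple groups make `findall` return tuples — one 2-tuple for the one match.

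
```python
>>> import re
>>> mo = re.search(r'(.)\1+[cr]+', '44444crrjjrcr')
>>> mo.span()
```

`\1` is not a pattern — it's the concrete string captured by group 1, re-applied verbatim.
`re.search` scans for the first position where the pattern succeeds.
The match spans [0:8] → '44444crr'.
Captured: group 1 = '4'.

(0, 8)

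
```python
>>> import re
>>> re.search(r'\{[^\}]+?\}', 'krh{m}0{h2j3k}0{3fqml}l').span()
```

(3, 6)

`re.search` scans for the first position where the pattern succeeds.
The match spans [3:6] → '{m}'.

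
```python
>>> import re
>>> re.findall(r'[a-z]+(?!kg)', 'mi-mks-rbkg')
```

The negative lookaround is zero-width — it rules out positions where the adjacent text would match, without consuming anything.
Scanning left to right: at [0:2] → 'mi'; at [3:6] → 'mks'; at [7:11] → 'rbkg'.
With no groups in the pattern, `findall` gives back each whole match — 3 here.

['mi', 'mks', 'rbkg']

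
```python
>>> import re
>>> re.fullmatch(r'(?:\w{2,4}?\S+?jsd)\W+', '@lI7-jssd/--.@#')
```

None

The pattern matches 2 to 4 of a word character (lazy), then one or more of a non-whitespace character (lazy), then the literal 'jsd' (non-capturing group); then one or more of a non-word character.
For `fullmatch`, every character of the input must be accounted for by the pattern.
Here there's no way to consume every character, so the call returns None.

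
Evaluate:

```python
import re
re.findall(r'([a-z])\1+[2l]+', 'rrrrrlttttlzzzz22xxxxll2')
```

`\1` is not a pattern — it's the concrete string captured by group 1, re-applied verbatim.
Matches: at [0:6] match 'rrrrrl', group 1 = 'r'; at [6:11] match 'ttttl', group 1 = 't'; at [11:17] match 'zzzz22', group 1 = 'z'; at [17:24] match 'xxxxll2', group 1 = 'x'.
`findall` collects group 1 from each match (4 total).

['r', 't', 'z', 'x']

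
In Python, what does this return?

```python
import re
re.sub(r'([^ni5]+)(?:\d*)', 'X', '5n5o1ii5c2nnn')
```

This matches one or more of any character except [ni5] (captured); then zero or more of a digit (non-capturing group).
Matches: at [3:5] → 'o1'; at [8:10] → 'c2'.
Every occurrence is swapped for 'X'.

'5n5Xii5Xnnn'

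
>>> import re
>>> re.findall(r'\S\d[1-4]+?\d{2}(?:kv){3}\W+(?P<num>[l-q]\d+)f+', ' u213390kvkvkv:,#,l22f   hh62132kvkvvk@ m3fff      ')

['l22']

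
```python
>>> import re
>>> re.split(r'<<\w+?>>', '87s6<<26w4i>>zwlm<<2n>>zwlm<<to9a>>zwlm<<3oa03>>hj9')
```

Matches to split on: at [4:13] → '<<26w4i>>'; at [17:23] → '<<2n>>'; at [27:35] → '<<to9a>>'; at [39:48] → '<<3oa03>>'.
Splitting on the pattern gives 5 pieces.

['87s6', 'zwlm', 'zwlm', 'zwlm', 'hj9']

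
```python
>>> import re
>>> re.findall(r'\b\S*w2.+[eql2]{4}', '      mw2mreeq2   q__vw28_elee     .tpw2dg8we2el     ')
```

['mw2mreeq2   q__vw28_elee     .tpw2dg8we2el']

With no groups in the pattern, `findall` gives back each whole match — 1 here.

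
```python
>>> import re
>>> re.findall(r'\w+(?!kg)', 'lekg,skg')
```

['lekg', 'skg']

The negative lookahead/lookbehind blocks any match where the forbidden context is present.
With no groups in the pattern, `findall` gives back each whole match — 2 here.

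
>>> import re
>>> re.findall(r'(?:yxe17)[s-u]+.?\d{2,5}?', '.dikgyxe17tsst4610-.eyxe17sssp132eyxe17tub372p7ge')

Since nothing is captured, `findall` lists the 3 matched substrings directly.

['yxe17tsst461', 'yxe17sssp13', 'yxe17tub37']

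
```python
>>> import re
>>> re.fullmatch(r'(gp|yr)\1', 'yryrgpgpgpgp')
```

None

The backreference `\1` re-matches whatever the first group consumed, character for character.
`fullmatch` succeeds only if the pattern covers the string from start to end.
Here there's no way to consume every character, so the call returns None.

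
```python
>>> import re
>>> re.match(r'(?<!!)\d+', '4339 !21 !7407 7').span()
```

(0, 4)

A negative assertion filters positions out without eating any characters.
`re.match` only tries the pattern at the start of the string.
The match spans [0:4] → '4339'.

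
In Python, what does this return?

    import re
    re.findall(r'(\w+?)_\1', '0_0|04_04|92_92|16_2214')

['0', '04', '92']

`\1` is not a pattern — it's the concrete string captured by group 1, re-applied verbatim.
Scanning left to right: at [0:3] match '0_0', group 1 = '0'; at [4:9] match '04_04', group 1 = '04'; at [10:15] match '92_92', group 1 = '92'.
One capturing group, so `findall` returns just the captured substring from each match — 3 in all.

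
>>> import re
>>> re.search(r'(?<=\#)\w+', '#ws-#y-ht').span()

(1, 3)

Lookahead/lookbehind check context without consuming it, so the matched span excludes the asserted characters.
The match spans [1:3] → 'ws'.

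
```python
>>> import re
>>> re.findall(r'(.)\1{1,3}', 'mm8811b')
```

A backreference is literal: `\1` must see the identical characters the first group matched.
Walking the string: at [0:2] match 'mm', group 1 = 'm'; at [2:4] match '88', group 1 = '8'; at [4:6] match '11', group 1 = '1'.
Because there's exactly one group, `findall` drops the full match and keeps group 1 from each hit.

['m', '8', '1']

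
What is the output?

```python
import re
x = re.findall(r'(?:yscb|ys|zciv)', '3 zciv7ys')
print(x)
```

['zciv', 'ys']

Matches: at [2:6] → 'zciv'; at [7:9] → 'ys'.
No capturing groups, so `findall` returns the 2 full match strings.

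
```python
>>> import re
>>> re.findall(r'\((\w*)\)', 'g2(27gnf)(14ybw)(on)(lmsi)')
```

['27gnf', '14ybw', 'on', 'lmsi']

Matches: at [2:9] match '(27gnf)', group 1 = '27gnf'; at [9:16] match '(14ybw)', group 1 = '14ybw'; at [16:20] match '(on)', group 1 = 'on'; at [20:26] match '(lmsi)', group 1 = 'lmsi'.
One capturing group, so `findall` returns just the captured substring from each match — 4 in all.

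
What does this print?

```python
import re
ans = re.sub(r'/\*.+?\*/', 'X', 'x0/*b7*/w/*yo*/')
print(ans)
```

x0XwX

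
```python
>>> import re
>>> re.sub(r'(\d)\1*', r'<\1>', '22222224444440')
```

After group 1 captures some text, `\1` only succeeds where that same text appears again.
Matches: at [0:7] → '2222222'; at [7:13] → '444444'; at [13:14] → '0'.
Each match is replaced using the text its own group 1 captured.

'<2><4><0>'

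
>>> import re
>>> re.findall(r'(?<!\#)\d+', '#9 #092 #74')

Because the assertion is negative and zero-width, positions next to the forbidden text are skipped.
Walking the string: at [5:7] → '92'; at [10:11] → '4'.
With no groups in the pattern, `findall` gives back each whole match — 2 here.

['92', '4']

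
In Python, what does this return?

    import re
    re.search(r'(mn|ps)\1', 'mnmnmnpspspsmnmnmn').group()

'mnmn'

`\1` is not a pattern — it's the concrete string captured by group 1, re-applied verbatim.
Unlike `match`, `search` isn't anchored — it looks for the pattern anywhere in the string.
The match spans [0:4] → 'mnmn'.
Captured: group 1 = 'mn'.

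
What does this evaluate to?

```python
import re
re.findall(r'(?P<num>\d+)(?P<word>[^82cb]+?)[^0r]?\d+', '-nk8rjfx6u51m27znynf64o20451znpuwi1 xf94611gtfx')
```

[('8', 'rjf'), ('51', 'm'), ('64', 'o'), ('1', ' x')]

The pattern matches one or more of a digit (captured as 'num'); then one or more of any character except [82cb] (lazy) (captured as 'word'); then optionally any character except [0r], then one or more of a digit.
With the lazy modifier that quantifier settles for the fewest repetitions that let the rest of the pattern succeed (the atoms after it are unaffected and can still be greedy).
Matches: at [3:9] match '8rjfx6', groups = ('8', 'rjf'); at [10:15] match '51m27', groups = ('51', 'm'); at [20:28] match '64o20451', groups = ('64', 'o'); at [34:43] match '1 xf94611', groups = ('1', ' x').
`findall` packs the 2 group values into a tuple for every match.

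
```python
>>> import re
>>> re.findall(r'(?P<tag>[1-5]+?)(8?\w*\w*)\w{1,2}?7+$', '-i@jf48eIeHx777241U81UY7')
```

This matches one or more of a character in [1-5] (lazy) (captured as 'tag'); then optionally the literal '8', then zero or more of a word character, then zero or more of a word character (captured); then 1 to 2 of a word character (lazy), then one or more of the literal '7'; then anchored at the end.
Matches: at [5:24] match '48eIeHx777241U81UY7', groups = ('4', '8eIeHx777241U81U').
With 2 capturing groups, `findall` returns a 2-tuple per match.

[('4', '8eIeHx777241U81U')]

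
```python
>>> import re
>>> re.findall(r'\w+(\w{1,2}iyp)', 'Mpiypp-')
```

['piyp']

The pattern matches one or more of a word character; then 1 to 2 of a word character, then the literal 'iyp' (captured).
Because there's exactly one group, `findall` drops the full match and keeps group 1 from the one hit.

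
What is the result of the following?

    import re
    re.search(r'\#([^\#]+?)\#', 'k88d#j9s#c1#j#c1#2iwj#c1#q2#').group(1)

'j9s'

`re.search` scans for the first position where the pattern succeeds.
The match spans [4:9] → '#j9s#'.
Captured: group 1 = 'j9s'.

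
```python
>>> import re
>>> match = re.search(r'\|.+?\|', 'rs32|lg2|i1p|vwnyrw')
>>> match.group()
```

'|lg2|'

A `+?`/`*?`/`{m,n}?` starts at its minimum and grows only as far as needed for what follows to match.
The match spans [4:9] → '|lg2|'.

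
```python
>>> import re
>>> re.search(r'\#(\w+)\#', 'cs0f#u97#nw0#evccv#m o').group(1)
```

The match spans [4:9] → '#u97#'.
Captured: group 1 = 'u97'.

'u97'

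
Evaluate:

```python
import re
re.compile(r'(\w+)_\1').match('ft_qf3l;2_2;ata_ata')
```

None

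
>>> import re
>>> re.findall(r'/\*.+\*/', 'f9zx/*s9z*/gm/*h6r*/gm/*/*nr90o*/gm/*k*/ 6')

['/*s9z*/gm/*h6r*/gm/*/*nr90o*/gm/*k*/']

Walking the string: at [4:40] → '/*s9z*/gm/*h6r*/gm/*/*nr90o*/gm/*k*/'.
With no groups in the pattern, `findall` gives back each whole match — 1 here.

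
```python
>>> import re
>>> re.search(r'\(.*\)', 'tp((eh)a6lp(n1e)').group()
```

Unlike `match`, `search` isn't anchored — it looks for the pattern anywhere in the string.
The match spans [2:16] → '((eh)a6lp(n1e)'.

'((eh)a6lp(n1e)'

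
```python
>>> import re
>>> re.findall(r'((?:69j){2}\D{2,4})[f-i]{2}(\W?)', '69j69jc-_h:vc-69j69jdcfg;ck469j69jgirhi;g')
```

The pattern matches the literal '69j' repeated 2 times, then 2 to 4 of a non-digit (captured); then exactly 2 of a character in [f-i]; then optionally a non-word character (captured).
Matches: at [14:25] match '69j69jdcfg;', groups = ('69j69jdc', ';'); at [28:40] match '69j69jgirhi;', groups = ('69j69jgir', ';').
Multiple groups make `findall` return tuples — one 2-tuple for each match.

[('69j69jdc', ';'), ('69j69jgir', ';')]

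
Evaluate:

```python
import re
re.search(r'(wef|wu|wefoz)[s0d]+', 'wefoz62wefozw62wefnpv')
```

`re.search` scans for the first position where the pattern succeeds.
Here the pattern never matches, so the call returns None.

None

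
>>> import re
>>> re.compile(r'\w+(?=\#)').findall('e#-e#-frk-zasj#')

['e', 'e', 'zasj']

Lookahead/lookbehind check context without consuming it, so the matched span excludes the asserted characters.
Matches: at [0:1] → 'e'; at [3:4] → 'e'; at [10:14] → 'zasj'.
No capturing groups, so `findall` returns the 3 full match strings.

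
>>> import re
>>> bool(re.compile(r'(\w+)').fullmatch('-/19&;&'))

`re.fullmatch` requires the pattern to consume the entire string.
Here the pattern can't cover the whole string, so the call returns None, and `bool(None)` is False.

False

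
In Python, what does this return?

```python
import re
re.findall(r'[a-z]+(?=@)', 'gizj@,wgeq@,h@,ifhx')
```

['gizj', 'wgeq', 'h']

The positive lookaround only admits positions where the adjacent text matches; those characters stay outside the span.
Matches: at [0:4] → 'gizj'; at [6:10] → 'wgeq'; at [12:13] → 'h'.
With no groups in the pattern, `findall` gives back each whole match — 3 here.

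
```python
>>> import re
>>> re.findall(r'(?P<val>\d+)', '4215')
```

`findall` collects group 1 from the one match (1 total).

['4215']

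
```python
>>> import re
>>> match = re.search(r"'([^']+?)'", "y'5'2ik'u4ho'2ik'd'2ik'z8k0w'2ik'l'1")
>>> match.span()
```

(1, 4)

`re.search` scans for the first position where the pattern succeeds.
The match spans [1:4] → "'5'".
Captured: group 1 = '5'.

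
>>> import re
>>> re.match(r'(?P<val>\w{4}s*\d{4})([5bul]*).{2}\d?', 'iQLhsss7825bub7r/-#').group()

With `match`, the pattern is implicitly anchored at the beginning.
The match spans [0:16] → 'iQLhsss7825bub7r'.

'iQLhsss7825bub7r'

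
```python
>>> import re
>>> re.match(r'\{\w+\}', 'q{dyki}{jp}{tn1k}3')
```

None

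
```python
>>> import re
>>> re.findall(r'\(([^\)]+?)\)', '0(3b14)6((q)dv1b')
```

['3b14', '(q']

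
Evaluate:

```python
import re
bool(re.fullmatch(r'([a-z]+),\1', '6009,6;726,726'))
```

For `fullmatch`, every character of the input must be accounted for by the pattern.
Here the string isn't matched end-to-end, so the call returns None, and `bool(None)` is False.

False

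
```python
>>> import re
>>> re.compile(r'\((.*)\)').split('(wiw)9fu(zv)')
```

`re.split` interleaves the captured-group text with the surrounding fragments.

['', 'wiw)9fu(zv', '']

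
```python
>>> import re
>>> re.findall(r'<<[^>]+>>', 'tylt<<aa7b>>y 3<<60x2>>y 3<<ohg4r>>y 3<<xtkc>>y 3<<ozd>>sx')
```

Matches: at [4:12] → '<<aa7b>>'; at [15:23] → '<<60x2>>'; at [26:35] → '<<ohg4r>>'; at [38:46] → '<<xtkc>>'; at [49:56] → '<<ozd>>'.
With no groups in the pattern, `findall` gives back each whole match — 5 here.

['<<aa7b>>', '<<60x2>>', '<<ohg4r>>', '<<xtkc>>', '<<ozd>>']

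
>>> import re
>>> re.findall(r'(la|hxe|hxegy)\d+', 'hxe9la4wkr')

Walking the string: at [0:4] match 'hxe9', group 1 = 'hxe'; at [4:7] match 'la4', group 1 = 'la'.
Because there's exactly one group, `findall` drops the full match and keeps group 1 from each hit.

['hxe', 'la']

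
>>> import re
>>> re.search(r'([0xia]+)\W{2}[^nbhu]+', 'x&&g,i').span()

(0, 6)

Pattern: one or more of one of [0xia] (captured); then exactly 2 of a non-word character, then one or more of any character except [nbhu].
`re.search` tries every starting position until one works.
The match spans [0:6] → 'x&&g,i'.
Captured: group 1 = 'x'.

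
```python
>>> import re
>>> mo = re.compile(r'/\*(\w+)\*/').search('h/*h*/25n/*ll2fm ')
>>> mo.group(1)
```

The match spans [1:6] → '/*h*/'.
Captured: group 1 = 'h'.

'h'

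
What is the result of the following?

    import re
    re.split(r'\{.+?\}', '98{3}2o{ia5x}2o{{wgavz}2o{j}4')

['98', '2o', '2o', '2o', '4']

A non-greedy quantifier consumes as few characters as it can — just enough that the remainder of the pattern still matches from where it stops; whatever follows it matches normally.
Splitting on the pattern gives 5 pieces.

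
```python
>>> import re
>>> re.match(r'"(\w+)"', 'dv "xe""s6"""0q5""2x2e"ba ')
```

None

`re.match` won't scan ahead — the pattern has to work from the very first character.
Here the string doesn't start with a match, so the call returns None.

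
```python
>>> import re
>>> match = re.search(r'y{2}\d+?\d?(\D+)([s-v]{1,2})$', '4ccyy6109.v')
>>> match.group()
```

'yy6109.v'

The pattern matches exactly 2 of the literal 'y', then one or more of a digit (lazy), then optionally a digit; then one or more of a non-digit (captured); then 1 to 2 of a character in [s-v] (captured); then anchored at the end.
The match spans [3:11] → 'yy6109.v'.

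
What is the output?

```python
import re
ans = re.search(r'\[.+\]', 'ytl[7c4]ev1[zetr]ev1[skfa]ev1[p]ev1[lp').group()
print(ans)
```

[7c4]ev1[zetr]ev1[skfa]ev1[p]

The match spans [3:32] → '[7c4]ev1[zetr]ev1[skfa]ev1[p]'.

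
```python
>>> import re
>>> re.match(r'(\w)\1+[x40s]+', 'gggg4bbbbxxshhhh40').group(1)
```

'g'

The match spans [0:5] → 'gggg4'.
Captured: group 1 = 'g'.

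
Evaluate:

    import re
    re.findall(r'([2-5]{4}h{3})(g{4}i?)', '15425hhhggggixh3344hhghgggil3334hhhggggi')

[('5425hhh', 'ggggi'), ('3334hhh', 'ggggi')]

Pattern: exactly 4 of a character in [2-5], then exactly 3 of the literal 'h' (captured); then exactly 4 of a literal 'g', then optionally a literal 'i' (captured).
2 groups means each result is a tuple of 2 captured strings — 2 here.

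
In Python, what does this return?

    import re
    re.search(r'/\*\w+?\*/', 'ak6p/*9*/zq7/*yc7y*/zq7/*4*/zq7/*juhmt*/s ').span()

(4, 9)

The match spans [4:9] → '/*9*/'.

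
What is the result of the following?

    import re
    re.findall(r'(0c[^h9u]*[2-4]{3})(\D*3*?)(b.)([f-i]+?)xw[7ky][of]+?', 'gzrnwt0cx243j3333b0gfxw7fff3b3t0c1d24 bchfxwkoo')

Multiple groups make `findall` return tuples — one 4-tuple for the one match.

[('0cx243j3333', '', 'b0', 'gf')]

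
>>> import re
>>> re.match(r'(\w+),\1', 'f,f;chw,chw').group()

The backreference `\1` re-matches whatever the first group consumed, character for character.
With `match`, the pattern is implicitly anchored at the beginning.
The match spans [0:3] → 'f,f'.
Captured: group 1 = 'f'.

'f,f'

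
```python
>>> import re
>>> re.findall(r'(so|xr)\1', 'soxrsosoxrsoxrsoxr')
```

After group 1 captures some text, `\1` only succeeds where that same text appears again.
Walking the string: at [4:8] match 'soso', group 1 = 'so'.
`findall` collects group 1 from the one match (1 total).

['so']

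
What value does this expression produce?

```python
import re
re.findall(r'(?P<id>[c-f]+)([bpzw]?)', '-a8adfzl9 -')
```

`findall` packs the 2 group values into a tuple for every match.

[('df', 'z')]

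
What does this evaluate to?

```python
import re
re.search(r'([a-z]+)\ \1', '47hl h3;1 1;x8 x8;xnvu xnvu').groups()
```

('xnvu',)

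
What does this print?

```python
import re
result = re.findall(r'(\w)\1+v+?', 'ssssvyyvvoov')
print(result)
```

`\1` has to match the exact text group 1 already captured.
One capturing group, so `findall` returns just the captured substring from each match — 3 in all.

['s', 'y', 'o']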